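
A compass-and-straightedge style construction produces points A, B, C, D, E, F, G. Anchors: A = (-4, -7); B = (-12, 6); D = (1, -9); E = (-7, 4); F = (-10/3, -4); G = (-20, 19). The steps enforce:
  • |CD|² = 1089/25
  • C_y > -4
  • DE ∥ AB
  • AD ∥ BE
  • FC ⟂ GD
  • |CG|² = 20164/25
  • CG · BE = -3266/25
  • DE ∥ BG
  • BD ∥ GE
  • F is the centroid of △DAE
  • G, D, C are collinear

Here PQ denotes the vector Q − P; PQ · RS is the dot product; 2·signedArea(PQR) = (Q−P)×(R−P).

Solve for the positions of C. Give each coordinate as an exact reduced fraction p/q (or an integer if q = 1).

C = (-74/25, -93/25)

1. C_x = -74/25  [G, D, C are collinear ∩ FC ⟂ GD]
2. C_y = -93/25  [G, D, C are collinear ∩ FC ⟂ GD]
   → C = (-74/25, -93/25)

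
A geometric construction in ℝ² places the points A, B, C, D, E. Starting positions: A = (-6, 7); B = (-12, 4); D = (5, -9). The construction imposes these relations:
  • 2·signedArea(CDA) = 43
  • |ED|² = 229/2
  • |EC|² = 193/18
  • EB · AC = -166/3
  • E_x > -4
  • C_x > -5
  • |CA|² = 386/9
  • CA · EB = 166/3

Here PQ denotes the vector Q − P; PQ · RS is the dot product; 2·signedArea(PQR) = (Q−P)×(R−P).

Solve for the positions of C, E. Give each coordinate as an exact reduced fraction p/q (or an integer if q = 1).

C = (-13/3, 2/3)
E = (-7/2, -5/2)

1. C_x = -13/3  [line -16·x + -11·y + -62 = 0 ∩ |CA|² = 386/9]
2. C_y = 2/3  [line -16·x + -11·y + -62 = 0 ∩ |CA|² = 386/9]
   → C = (-13/3, 2/3)
3. E_x = -7/2  [line 5/3·x + -19/3·y + -10 = 0 ∩ |EC|² = 193/18]
4. E_y = -5/2  [line 5/3·x + -19/3·y + -10 = 0 ∩ |EC|² = 193/18]
   → E = (-7/2, -5/2)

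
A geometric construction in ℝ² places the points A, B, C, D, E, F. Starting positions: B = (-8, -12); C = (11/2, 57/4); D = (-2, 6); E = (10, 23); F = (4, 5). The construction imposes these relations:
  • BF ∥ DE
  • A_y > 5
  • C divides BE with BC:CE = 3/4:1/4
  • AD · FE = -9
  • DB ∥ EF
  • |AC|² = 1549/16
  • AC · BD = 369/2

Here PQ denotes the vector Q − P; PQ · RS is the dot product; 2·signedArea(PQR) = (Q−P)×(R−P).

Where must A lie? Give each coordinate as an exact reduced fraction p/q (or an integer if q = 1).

A = (1, 11/2)

1. A_x = 1  [line -6·x + -18·y + 105 = 0 ∩ |AC|² = 1549/16]
2. A_y = 11/2  [line -6·x + -18·y + 105 = 0 ∩ |AC|² = 1549/16]
   → A = (1, 11/2)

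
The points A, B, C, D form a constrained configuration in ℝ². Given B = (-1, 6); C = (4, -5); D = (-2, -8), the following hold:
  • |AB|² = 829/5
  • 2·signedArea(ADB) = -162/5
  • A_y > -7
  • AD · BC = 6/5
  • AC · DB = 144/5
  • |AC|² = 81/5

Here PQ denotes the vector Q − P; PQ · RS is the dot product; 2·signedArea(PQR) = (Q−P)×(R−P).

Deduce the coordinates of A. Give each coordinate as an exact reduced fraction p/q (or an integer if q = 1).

1. A_x = 2/5  [AD · BC = 6/5 ∩ 2·signedArea(ADB) = -162/5]
2. A_y = -34/5  [AD · BC = 6/5 ∩ 2·signedArea(ADB) = -162/5]
   → A = (2/5, -34/5)

A = (2/5, -34/5)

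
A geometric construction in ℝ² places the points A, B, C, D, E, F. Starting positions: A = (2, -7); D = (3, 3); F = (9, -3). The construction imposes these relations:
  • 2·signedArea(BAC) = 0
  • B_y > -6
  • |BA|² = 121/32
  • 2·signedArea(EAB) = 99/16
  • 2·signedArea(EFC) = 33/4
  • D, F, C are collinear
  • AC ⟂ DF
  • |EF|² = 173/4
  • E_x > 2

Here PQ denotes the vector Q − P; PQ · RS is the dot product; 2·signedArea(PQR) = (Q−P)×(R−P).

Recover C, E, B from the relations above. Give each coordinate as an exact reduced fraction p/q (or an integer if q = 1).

1. C_x = 15/2  [D, F, C are collinear ∩ AC ⟂ DF]
2. C_y = -3/2  [D, F, C are collinear ∩ AC ⟂ DF]
   → C = (15/2, -3/2)
3. B_x = 27/8  [line -11/2·x + 11/2·y + 99/2 = 0 ∩ |BA|² = 121/32]
4. B_y = -45/8  [line -11/2·x + 11/2·y + 99/2 = 0 ∩ |BA|² = 121/32]
   → B = (27/8, -45/8)
5. E_x = 5/2  [2·signedArea(EFC) = 33/4 ∩ 2·signedArea(EAB) = 99/16]
6. E_y = -2  [2·signedArea(EFC) = 33/4 ∩ 2·signedArea(EAB) = 99/16]
   → E = (5/2, -2)

B = (27/8, -45/8)
C = (15/2, -3/2)
E = (5/2, -2)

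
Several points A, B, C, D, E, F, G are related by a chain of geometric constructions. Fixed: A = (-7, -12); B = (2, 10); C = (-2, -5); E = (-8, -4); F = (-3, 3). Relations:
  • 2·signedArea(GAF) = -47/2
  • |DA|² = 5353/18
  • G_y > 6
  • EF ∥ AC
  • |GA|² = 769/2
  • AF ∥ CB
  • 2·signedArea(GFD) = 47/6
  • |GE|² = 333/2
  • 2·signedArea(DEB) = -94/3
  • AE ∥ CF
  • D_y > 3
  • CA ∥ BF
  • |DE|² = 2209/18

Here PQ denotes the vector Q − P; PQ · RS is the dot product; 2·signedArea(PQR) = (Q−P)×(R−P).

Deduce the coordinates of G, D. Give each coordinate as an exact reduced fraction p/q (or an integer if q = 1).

D = (-1/6, 23/6)
G = (-1/2, 13/2)

1. G_x = -1/2  [line -15·x + 4·y + -67/2 = 0 ∩ |GA|² = 769/2]
2. G_y = 13/2  [line -15·x + 4·y + -67/2 = 0 ∩ |GA|² = 769/2]
   → G = (-1/2, 13/2)
3. D_x = -1/6  [line -14·x + 10·y + -122/3 = 0 ∩ |DA|² = 5353/18]
4. D_y = 23/6  [line -14·x + 10·y + -122/3 = 0 ∩ |DA|² = 5353/18]
   → D = (-1/6, 23/6)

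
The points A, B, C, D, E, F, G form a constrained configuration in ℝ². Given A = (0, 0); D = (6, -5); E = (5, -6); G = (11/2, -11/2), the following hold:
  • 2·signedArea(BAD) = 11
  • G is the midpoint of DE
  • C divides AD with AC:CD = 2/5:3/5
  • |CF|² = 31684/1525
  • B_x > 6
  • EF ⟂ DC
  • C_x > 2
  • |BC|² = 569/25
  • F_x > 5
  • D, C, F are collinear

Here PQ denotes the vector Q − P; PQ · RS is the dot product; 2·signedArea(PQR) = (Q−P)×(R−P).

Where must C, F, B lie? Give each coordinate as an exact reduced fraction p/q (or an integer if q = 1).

B = (415/61, -234/61)
C = (12/5, -2)
F = (360/61, -300/61)

1. C_x = 12/5  [C divides AD with AC:CD = 2/5:3/5]
2. C_y = -2  [C divides AD with AC:CD = 2/5:3/5]
   → C = (12/5, -2)
3. F_x = 360/61  [D, C, F are collinear ∩ EF ⟂ DC]
4. F_y = -300/61  [D, C, F are collinear ∩ EF ⟂ DC]
   → F = (360/61, -300/61)
5. B_x = 415/61  [line 5·x + 6·y + -11 = 0 ∩ |BC|² = 569/25]
6. B_y = -234/61  [line 5·x + 6·y + -11 = 0 ∩ |BC|² = 569/25]
   → B = (415/61, -234/61)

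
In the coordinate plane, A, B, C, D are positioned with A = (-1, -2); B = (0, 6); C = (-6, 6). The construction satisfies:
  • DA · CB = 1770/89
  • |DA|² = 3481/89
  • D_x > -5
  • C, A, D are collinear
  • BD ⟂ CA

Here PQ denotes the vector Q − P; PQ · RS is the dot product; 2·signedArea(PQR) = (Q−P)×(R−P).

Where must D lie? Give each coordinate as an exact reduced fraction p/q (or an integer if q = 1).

D = (-384/89, 294/89)

1. D_x = -384/89  [C, A, D are collinear ∩ BD ⟂ CA]
2. D_y = 294/89  [C, A, D are collinear ∩ BD ⟂ CA]
   → D = (-384/89, 294/89)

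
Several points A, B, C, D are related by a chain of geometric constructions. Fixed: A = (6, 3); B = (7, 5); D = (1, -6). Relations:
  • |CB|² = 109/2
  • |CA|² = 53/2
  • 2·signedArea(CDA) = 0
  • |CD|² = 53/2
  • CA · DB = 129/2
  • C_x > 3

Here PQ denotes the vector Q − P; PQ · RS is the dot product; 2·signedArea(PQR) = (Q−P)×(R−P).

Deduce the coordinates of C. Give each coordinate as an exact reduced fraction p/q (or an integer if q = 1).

C = (7/2, -3/2)

1. C_x = 7/2  [2·signedArea(CDA) = 0 ∩ CA · DB = 129/2]
2. C_y = -3/2  [2·signedArea(CDA) = 0 ∩ CA · DB = 129/2]
   → C = (7/2, -3/2)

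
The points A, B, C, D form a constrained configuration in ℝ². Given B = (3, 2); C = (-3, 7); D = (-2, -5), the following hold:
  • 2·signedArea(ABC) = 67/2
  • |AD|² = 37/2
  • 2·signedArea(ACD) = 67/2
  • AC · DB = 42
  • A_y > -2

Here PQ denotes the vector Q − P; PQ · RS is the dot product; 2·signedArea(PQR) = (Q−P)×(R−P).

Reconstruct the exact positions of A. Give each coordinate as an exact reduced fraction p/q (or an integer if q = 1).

1. A_x = 1/2  [2·signedArea(ACD) = 67/2 ∩ 2·signedArea(ABC) = 67/2]
2. A_y = -3/2  [2·signedArea(ACD) = 67/2 ∩ 2·signedArea(ABC) = 67/2]
   → A = (1/2, -3/2)

A = (1/2, -3/2)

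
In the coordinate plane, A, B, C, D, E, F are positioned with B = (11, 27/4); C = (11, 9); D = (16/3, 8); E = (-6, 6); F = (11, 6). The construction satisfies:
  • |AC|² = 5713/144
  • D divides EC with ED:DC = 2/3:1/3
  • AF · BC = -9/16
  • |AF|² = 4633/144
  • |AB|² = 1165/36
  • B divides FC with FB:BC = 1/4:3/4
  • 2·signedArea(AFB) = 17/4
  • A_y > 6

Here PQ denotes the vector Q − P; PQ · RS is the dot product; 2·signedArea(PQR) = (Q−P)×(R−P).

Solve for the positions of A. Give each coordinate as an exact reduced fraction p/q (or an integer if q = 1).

1. A_x = 16/3  [AF · BC = -9/16 ∩ 2·signedArea(AFB) = 17/4]
2. A_y = 25/4  [AF · BC = -9/16 ∩ 2·signedArea(AFB) = 17/4]
   → A = (16/3, 25/4)

A = (16/3, 25/4)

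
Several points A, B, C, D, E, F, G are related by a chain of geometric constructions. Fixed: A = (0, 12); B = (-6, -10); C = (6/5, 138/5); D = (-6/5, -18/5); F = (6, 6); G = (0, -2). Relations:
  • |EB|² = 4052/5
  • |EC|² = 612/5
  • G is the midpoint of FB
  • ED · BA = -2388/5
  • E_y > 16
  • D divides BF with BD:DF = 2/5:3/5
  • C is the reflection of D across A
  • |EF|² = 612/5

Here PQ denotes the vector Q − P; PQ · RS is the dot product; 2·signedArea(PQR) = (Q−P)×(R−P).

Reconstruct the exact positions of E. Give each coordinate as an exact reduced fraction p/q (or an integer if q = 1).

E = (18/5, 84/5)

1. E_x = 18/5  [line -6·x + -22·y + 1956/5 = 0 ∩ |EF|² = 612/5]
2. E_y = 84/5  [line -6·x + -22·y + 1956/5 = 0 ∩ |EF|² = 612/5]
   → E = (18/5, 84/5)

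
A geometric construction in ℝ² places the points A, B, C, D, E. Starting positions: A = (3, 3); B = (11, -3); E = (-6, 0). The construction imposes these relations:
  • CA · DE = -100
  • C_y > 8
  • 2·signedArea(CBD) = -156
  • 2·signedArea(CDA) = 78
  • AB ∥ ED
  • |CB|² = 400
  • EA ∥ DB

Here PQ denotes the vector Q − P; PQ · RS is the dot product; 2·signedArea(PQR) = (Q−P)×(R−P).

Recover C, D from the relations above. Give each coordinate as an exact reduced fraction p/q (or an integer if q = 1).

C = (-5, 9)
D = (2, -6)

1. D_x = 2  [EA ∥ DB ∩ AB ∥ ED]
2. D_y = -6  [EA ∥ DB ∩ AB ∥ ED]
   → D = (2, -6)
3. C_x = -5  [2·signedArea(CDA) = 78 ∩ CA · DE = -100]
4. C_y = 9  [2·signedArea(CDA) = 78 ∩ CA · DE = -100]
   → C = (-5, 9)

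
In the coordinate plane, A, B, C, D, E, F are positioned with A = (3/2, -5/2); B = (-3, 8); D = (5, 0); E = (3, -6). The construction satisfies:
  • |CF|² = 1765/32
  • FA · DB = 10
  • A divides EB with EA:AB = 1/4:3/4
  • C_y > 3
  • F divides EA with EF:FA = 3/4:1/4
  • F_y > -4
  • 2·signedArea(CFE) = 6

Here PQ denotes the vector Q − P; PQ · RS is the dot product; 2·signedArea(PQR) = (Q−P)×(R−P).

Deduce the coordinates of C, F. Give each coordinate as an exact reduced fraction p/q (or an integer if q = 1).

1. F_x = 15/8  [F divides EA with EF:FA = 3/4:1/4]
2. F_y = -27/8  [F divides EA with EF:FA = 3/4:1/4]
   → F = (15/8, -27/8)
3. C_x = 1  [line 21/8·x + 9/8·y + -57/8 = 0 ∩ |CF|² = 1765/32]
4. C_y = 4  [line 21/8·x + 9/8·y + -57/8 = 0 ∩ |CF|² = 1765/32]
   → C = (1, 4)

C = (1, 4)
F = (15/8, -27/8)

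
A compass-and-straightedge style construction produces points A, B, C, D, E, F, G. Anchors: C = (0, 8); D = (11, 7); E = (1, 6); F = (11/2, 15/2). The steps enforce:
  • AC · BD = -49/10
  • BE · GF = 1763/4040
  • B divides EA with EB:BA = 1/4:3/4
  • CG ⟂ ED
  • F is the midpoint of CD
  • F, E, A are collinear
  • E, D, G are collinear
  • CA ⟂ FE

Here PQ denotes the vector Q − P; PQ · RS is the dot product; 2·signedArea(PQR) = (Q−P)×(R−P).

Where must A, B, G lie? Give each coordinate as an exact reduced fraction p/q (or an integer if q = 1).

1. A_x = 7/10  [F, E, A are collinear ∩ CA ⟂ FE]
2. A_y = 59/10  [F, E, A are collinear ∩ CA ⟂ FE]
   → A = (7/10, 59/10)
3. B_x = 37/40  [B divides EA with EB:BA = 1/4:3/4]
4. B_y = 239/40  [B divides EA with EB:BA = 1/4:3/4]
   → B = (37/40, 239/40)
5. G_x = 21/101  [E, D, G are collinear ∩ CG ⟂ ED]
6. G_y = 598/101  [E, D, G are collinear ∩ CG ⟂ ED]
   → G = (21/101, 598/101)

A = (7/10, 59/10)
B = (37/40, 239/40)
G = (21/101, 598/101)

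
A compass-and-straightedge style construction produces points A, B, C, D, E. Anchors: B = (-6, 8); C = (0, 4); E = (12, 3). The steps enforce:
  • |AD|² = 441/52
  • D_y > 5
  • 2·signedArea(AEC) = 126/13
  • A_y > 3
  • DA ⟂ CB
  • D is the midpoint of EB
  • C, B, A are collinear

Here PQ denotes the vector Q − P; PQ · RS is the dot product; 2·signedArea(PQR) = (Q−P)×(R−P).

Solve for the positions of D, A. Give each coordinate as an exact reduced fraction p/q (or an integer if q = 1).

1. D_x = 3  [D is the midpoint of EB]
2. D_y = 11/2  [D is the midpoint of EB]
   → D = (3, 11/2)
3. A_x = 18/13  [C, B, A are collinear ∩ DA ⟂ CB]
4. A_y = 40/13  [C, B, A are collinear ∩ DA ⟂ CB]
   → A = (18/13, 40/13)

A = (18/13, 40/13)
D = (3, 11/2)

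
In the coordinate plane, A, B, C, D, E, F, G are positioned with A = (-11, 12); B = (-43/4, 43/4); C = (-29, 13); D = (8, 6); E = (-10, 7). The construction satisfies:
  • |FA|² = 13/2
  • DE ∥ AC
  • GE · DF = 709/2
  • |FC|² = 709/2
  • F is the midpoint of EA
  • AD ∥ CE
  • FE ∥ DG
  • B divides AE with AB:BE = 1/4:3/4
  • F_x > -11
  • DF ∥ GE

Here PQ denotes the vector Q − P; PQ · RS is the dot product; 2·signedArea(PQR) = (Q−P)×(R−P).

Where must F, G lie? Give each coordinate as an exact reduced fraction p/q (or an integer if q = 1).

F = (-21/2, 19/2)
G = (17/2, 7/2)

1. F_x = -21/2  [F is the midpoint of EA]
2. F_y = 19/2  [F is the midpoint of EA]
   → F = (-21/2, 19/2)
3. G_x = 17/2  [DF ∥ GE ∩ FE ∥ DG]
4. G_y = 7/2  [DF ∥ GE ∩ FE ∥ DG]
   → G = (17/2, 7/2)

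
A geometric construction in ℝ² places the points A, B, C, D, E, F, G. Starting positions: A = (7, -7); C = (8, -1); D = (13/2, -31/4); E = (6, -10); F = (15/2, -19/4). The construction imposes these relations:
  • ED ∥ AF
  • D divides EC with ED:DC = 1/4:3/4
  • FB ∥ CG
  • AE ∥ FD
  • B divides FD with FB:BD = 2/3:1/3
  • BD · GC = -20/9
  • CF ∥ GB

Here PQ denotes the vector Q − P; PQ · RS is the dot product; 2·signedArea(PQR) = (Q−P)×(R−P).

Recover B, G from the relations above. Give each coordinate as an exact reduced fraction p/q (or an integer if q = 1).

B = (41/6, -27/4)
G = (22/3, -3)

1. B_x = 41/6  [B divides FD with FB:BD = 2/3:1/3]
2. B_y = -27/4  [B divides FD with FB:BD = 2/3:1/3]
   → B = (41/6, -27/4)
3. G_x = 22/3  [CF ∥ GB ∩ FB ∥ CG]
4. G_y = -3  [CF ∥ GB ∩ FB ∥ CG]
   → G = (22/3, -3)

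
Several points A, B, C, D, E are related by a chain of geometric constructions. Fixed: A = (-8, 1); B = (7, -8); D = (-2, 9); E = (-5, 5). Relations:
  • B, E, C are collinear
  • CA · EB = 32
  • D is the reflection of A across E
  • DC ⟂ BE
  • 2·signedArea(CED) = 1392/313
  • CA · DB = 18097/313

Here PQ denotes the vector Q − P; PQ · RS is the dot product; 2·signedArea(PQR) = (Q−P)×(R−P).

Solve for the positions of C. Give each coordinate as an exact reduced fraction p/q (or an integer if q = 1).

C = (-1757/313, 1773/313)

1. C_x = -1757/313  [B, E, C are collinear ∩ DC ⟂ BE]
2. C_y = 1773/313  [B, E, C are collinear ∩ DC ⟂ BE]
   → C = (-1757/313, 1773/313)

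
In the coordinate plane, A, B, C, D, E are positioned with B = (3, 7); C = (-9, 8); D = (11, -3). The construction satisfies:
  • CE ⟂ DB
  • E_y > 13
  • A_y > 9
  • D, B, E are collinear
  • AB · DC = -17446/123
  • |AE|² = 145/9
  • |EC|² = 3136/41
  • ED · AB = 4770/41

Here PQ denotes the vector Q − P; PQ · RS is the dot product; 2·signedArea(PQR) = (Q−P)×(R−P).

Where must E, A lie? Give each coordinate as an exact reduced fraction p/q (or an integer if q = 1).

1. E_x = -89/41  [D, B, E are collinear ∩ CE ⟂ DB]
2. E_y = 552/41  [D, B, E are collinear ∩ CE ⟂ DB]
   → E = (-89/41, 552/41)
3. A_x = -335/123  [AB · DC = -17446/123 ∩ ED · AB = 4770/41]
4. A_y = 389/41  [AB · DC = -17446/123 ∩ ED · AB = 4770/41]
   → A = (-335/123, 389/41)

A = (-335/123, 389/41)
E = (-89/41, 552/41)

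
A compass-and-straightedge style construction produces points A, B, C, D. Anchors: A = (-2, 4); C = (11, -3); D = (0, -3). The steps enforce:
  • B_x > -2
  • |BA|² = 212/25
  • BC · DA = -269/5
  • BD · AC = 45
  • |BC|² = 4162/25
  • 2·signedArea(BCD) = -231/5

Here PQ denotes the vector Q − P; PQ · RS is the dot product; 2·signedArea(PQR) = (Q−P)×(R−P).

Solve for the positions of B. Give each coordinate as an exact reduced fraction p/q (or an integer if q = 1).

B = (-6/5, 6/5)

1. B_x = -6/5  [2·signedArea(BCD) = -231/5 ∩ BC · DA = -269/5]
2. B_y = 6/5  [2·signedArea(BCD) = -231/5 ∩ BC · DA = -269/5]
   → B = (-6/5, 6/5)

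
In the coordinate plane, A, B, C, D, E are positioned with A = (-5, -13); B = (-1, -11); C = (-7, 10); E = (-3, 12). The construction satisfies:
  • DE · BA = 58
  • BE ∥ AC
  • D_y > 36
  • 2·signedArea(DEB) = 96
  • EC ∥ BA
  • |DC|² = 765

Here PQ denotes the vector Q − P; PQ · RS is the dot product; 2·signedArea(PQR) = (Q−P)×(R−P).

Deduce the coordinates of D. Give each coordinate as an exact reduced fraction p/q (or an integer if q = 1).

D = (-1, 37)

1. D_x = -1  [2·signedArea(DEB) = 96 ∩ DE · BA = 58]
2. D_y = 37  [2·signedArea(DEB) = 96 ∩ DE · BA = 58]
   → D = (-1, 37)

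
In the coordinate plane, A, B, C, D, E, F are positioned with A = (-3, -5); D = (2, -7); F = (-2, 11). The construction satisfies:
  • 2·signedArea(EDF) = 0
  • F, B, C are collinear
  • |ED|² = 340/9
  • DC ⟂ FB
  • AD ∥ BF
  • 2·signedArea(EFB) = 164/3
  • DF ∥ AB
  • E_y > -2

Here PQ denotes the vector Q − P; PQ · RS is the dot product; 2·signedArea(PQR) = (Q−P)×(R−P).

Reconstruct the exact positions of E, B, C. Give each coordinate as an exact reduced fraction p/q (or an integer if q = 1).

1. E_x = 2/3  [line -18·x + -4·y + 8 = 0 ∩ |ED|² = 340/9]
2. E_y = -1  [line -18·x + -4·y + 8 = 0 ∩ |ED|² = 340/9]
   → E = (2/3, -1)
3. B_x = -7  [AD ∥ BF ∩ DF ∥ AB]
4. B_y = 13  [AD ∥ BF ∩ DF ∥ AB]
   → B = (-7, 13)
5. C_x = 222/29  [F, B, C are collinear ∩ DC ⟂ FB]
6. C_y = 207/29  [F, B, C are collinear ∩ DC ⟂ FB]
   → C = (222/29, 207/29)

B = (-7, 13)
C = (222/29, 207/29)
E = (2/3, -1)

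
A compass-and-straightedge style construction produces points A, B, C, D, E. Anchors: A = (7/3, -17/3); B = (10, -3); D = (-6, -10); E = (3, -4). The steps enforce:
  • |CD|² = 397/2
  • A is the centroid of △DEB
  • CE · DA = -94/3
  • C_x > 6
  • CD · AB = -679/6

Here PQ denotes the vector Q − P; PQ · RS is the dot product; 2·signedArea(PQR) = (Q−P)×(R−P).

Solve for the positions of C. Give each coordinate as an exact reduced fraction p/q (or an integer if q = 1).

C = (13/2, -7/2)

1. C_x = 13/2  [CE · DA = -94/3 ∩ CD · AB = -679/6]
2. C_y = -7/2  [CE · DA = -94/3 ∩ CD · AB = -679/6]
   → C = (13/2, -7/2)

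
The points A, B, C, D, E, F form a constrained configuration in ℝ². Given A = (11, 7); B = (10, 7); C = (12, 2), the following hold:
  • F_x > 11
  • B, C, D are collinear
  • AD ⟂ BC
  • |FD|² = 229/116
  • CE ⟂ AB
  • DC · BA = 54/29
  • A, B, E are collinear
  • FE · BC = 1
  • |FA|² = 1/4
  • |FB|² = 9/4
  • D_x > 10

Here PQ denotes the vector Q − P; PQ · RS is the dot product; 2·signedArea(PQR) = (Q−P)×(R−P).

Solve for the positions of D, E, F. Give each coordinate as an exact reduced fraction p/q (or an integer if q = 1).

D = (294/29, 193/29)
E = (12, 7)
F = (23/2, 7)

1. D_x = 294/29  [B, C, D are collinear ∩ AD ⟂ BC]
2. D_y = 193/29  [B, C, D are collinear ∩ AD ⟂ BC]
   → D = (294/29, 193/29)
3. E_x = 12  [A, B, E are collinear ∩ CE ⟂ AB]
4. E_y = 7  [A, B, E are collinear ∩ CE ⟂ AB]
   → E = (12, 7)
5. F_x = 23/2  [line -2·x + 5·y + -12 = 0 ∩ |FB|² = 9/4]
6. F_y = 7  [line -2·x + 5·y + -12 = 0 ∩ |FB|² = 9/4]
   → F = (23/2, 7)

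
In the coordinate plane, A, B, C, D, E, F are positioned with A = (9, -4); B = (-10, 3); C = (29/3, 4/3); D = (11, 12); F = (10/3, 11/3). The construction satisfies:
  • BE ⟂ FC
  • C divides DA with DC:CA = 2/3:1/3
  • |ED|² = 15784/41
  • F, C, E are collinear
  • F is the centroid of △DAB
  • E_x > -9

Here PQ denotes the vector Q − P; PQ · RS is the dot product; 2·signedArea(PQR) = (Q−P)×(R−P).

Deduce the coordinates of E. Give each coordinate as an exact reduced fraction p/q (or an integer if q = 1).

E = (-1679/205, 1622/205)

1. E_x = -1679/205  [F, C, E are collinear ∩ BE ⟂ FC]
2. E_y = 1622/205  [F, C, E are collinear ∩ BE ⟂ FC]
   → E = (-1679/205, 1622/205)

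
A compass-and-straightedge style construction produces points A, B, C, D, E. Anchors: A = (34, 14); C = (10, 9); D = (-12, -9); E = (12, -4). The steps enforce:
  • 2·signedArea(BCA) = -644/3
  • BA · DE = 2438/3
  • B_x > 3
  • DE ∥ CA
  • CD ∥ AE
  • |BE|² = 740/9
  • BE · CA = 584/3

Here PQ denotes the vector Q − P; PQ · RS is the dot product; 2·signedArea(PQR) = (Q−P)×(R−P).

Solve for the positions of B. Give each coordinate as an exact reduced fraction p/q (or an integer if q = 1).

1. B_x = 10/3  [BA · DE = 2438/3 ∩ 2·signedArea(BCA) = -644/3]
2. B_y = -4/3  [BA · DE = 2438/3 ∩ 2·signedArea(BCA) = -644/3]
   → B = (10/3, -4/3)

B = (10/3, -4/3)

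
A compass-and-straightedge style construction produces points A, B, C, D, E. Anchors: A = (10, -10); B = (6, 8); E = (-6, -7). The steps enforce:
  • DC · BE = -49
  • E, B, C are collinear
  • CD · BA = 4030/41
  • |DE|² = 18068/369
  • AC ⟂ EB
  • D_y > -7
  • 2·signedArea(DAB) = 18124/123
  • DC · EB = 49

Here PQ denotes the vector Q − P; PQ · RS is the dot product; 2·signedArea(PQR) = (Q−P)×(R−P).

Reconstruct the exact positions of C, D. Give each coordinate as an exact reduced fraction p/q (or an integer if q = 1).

1. C_x = -50/41  [E, B, C are collinear ∩ AC ⟂ EB]
2. C_y = -42/41  [E, B, C are collinear ∩ AC ⟂ EB]
   → C = (-50/41, -42/41)
3. D_x = 38/41  [DC · EB = 49 ∩ CD · BA = 4030/41]
4. D_y = -739/123  [DC · EB = 49 ∩ CD · BA = 4030/41]
   → D = (38/41, -739/123)

C = (-50/41, -42/41)
D = (38/41, -739/123)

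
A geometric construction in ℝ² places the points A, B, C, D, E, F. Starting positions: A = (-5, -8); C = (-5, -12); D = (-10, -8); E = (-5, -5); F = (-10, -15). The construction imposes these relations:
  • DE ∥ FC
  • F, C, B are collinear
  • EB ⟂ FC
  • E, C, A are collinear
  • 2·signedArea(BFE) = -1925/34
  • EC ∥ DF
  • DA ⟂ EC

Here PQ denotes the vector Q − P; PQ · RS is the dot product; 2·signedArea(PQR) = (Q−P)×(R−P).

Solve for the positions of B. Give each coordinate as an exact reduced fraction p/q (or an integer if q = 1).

B = (-65/34, -345/34)

1. B_x = -65/34  [F, C, B are collinear ∩ EB ⟂ FC]
2. B_y = -345/34  [F, C, B are collinear ∩ EB ⟂ FC]
   → B = (-65/34, -345/34)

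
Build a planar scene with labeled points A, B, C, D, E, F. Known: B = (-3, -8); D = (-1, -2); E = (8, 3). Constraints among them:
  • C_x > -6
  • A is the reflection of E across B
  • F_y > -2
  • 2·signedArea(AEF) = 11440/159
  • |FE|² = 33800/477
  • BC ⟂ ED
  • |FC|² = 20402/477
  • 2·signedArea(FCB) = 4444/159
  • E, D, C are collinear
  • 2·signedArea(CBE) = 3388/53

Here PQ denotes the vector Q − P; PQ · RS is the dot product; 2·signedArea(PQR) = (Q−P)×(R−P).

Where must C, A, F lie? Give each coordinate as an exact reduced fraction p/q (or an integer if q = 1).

A = (-14, -19)
C = (-269/53, -226/53)
F = (34/53, -173/159)

1. C_x = -269/53  [E, D, C are collinear ∩ BC ⟂ ED]
2. C_y = -226/53  [E, D, C are collinear ∩ BC ⟂ ED]
   → C = (-269/53, -226/53)
3. A_x = -14  [A is the reflection of E across B]
4. A_y = -19  [A is the reflection of E across B]
   → A = (-14, -19)
5. F_x = 34/53  [2·signedArea(FCB) = 4444/159 ∩ 2·signedArea(AEF) = 11440/159]
6. F_y = -173/159  [2·signedArea(FCB) = 4444/159 ∩ 2·signedArea(AEF) = 11440/159]
   → F = (34/53, -173/159)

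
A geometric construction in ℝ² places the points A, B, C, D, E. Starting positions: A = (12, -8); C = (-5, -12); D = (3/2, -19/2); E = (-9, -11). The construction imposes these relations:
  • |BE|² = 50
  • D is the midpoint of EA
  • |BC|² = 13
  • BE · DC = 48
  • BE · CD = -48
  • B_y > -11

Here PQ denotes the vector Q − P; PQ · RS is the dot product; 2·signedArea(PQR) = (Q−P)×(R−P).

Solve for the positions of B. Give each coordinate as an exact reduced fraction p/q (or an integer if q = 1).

B = (-2, -10)

1. B_x = -2  [line 13/2·x + 5/2·y + 38 = 0 ∩ |BC|² = 13]
2. B_y = -10  [line 13/2·x + 5/2·y + 38 = 0 ∩ |BC|² = 13]
   → B = (-2, -10)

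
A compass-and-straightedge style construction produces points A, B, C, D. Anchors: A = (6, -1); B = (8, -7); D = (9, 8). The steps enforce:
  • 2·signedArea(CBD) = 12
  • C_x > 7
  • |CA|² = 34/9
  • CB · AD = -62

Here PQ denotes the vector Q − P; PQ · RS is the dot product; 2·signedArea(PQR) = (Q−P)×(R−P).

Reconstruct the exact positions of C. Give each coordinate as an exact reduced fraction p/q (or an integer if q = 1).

C = (23/3, 0)

1. C_x = 23/3  [2·signedArea(CBD) = 12 ∩ CB · AD = -62]
2. C_y = 0  [2·signedArea(CBD) = 12 ∩ CB · AD = -62]
   → C = (23/3, 0)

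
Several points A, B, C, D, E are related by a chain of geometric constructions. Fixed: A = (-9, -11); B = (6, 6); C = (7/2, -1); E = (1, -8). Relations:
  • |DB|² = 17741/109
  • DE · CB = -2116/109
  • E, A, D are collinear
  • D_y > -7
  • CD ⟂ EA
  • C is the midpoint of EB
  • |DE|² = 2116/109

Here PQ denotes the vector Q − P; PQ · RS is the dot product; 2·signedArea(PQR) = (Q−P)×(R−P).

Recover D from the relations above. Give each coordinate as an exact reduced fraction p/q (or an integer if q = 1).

D = (569/109, -734/109)

1. D_x = 569/109  [E, A, D are collinear ∩ CD ⟂ EA]
2. D_y = -734/109  [E, A, D are collinear ∩ CD ⟂ EA]
   → D = (569/109, -734/109)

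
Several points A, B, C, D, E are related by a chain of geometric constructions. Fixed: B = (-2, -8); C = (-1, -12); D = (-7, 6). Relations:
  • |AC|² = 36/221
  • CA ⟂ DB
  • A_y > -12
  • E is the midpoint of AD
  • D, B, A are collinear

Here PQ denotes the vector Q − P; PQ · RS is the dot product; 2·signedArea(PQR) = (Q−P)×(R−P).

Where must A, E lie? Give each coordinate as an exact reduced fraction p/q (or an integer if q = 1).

1. A_x = -137/221  [D, B, A are collinear ∩ CA ⟂ DB]
2. A_y = -2622/221  [D, B, A are collinear ∩ CA ⟂ DB]
   → A = (-137/221, -2622/221)
3. E_x = -842/221  [E is the midpoint of AD]
4. E_y = -648/221  [E is the midpoint of AD]
   → E = (-842/221, -648/221)

A = (-137/221, -2622/221)
E = (-842/221, -648/221)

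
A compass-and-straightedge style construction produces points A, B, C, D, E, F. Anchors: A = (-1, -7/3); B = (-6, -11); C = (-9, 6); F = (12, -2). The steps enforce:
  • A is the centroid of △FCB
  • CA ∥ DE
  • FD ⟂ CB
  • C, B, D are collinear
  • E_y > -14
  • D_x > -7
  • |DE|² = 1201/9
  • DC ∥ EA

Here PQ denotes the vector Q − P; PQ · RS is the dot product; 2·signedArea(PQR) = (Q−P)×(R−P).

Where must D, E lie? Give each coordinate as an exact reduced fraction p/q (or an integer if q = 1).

1. D_x = -2085/298  [C, B, D are collinear ∩ FD ⟂ CB]
2. D_y = -1595/298  [C, B, D are collinear ∩ FD ⟂ CB]
   → D = (-2085/298, -1595/298)
3. E_x = 299/298  [DC ∥ EA ∩ CA ∥ DE]
4. E_y = -12235/894  [DC ∥ EA ∩ CA ∥ DE]
   → E = (299/298, -12235/894)

D = (-2085/298, -1595/298)
E = (299/298, -12235/894)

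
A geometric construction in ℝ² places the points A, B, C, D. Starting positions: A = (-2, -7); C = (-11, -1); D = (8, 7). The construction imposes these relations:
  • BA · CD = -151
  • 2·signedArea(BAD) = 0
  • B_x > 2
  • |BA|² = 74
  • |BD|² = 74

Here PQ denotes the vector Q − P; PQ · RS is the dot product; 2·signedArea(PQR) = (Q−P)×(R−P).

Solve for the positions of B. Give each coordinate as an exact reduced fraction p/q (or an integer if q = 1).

B = (3, 0)

1. B_x = 3  [2·signedArea(BAD) = 0 ∩ BA · CD = -151]
2. B_y = 0  [2·signedArea(BAD) = 0 ∩ BA · CD = -151]
   → B = (3, 0)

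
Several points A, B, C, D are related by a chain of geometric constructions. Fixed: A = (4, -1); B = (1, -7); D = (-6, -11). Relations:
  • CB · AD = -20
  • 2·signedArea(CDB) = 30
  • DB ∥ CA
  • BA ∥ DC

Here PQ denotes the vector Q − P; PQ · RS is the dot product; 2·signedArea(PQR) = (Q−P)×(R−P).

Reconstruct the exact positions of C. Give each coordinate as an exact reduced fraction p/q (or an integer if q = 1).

C = (-3, -5)

1. C_x = -3  [DB ∥ CA ∩ BA ∥ DC]
2. C_y = -5  [DB ∥ CA ∩ BA ∥ DC]
   → C = (-3, -5)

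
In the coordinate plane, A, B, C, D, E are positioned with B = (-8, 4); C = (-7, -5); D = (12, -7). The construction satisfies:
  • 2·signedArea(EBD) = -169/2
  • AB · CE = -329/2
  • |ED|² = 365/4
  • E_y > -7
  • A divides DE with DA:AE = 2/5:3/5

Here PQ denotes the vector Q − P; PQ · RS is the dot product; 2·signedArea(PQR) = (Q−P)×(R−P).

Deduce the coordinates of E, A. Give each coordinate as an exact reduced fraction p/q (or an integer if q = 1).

A = (41/5, -33/5)
E = (5/2, -6)

1. E_x = 5/2  [line 11·x + 20·y + 185/2 = 0 ∩ |ED|² = 365/4]
2. E_y = -6  [line 11·x + 20·y + 185/2 = 0 ∩ |ED|² = 365/4]
   → E = (5/2, -6)
3. A_x = 41/5  [A divides DE with DA:AE = 2/5:3/5]
4. A_y = -33/5  [A divides DE with DA:AE = 2/5:3/5]
   → A = (41/5, -33/5)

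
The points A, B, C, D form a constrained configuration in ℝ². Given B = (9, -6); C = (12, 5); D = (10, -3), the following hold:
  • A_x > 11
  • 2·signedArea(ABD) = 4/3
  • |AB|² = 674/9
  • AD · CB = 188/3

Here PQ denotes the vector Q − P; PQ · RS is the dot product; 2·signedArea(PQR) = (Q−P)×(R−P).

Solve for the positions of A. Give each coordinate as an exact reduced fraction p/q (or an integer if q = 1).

A = (34/3, 7/3)

1. A_x = 34/3  [2·signedArea(ABD) = 4/3 ∩ AD · CB = 188/3]
2. A_y = 7/3  [2·signedArea(ABD) = 4/3 ∩ AD · CB = 188/3]
   → A = (34/3, 7/3)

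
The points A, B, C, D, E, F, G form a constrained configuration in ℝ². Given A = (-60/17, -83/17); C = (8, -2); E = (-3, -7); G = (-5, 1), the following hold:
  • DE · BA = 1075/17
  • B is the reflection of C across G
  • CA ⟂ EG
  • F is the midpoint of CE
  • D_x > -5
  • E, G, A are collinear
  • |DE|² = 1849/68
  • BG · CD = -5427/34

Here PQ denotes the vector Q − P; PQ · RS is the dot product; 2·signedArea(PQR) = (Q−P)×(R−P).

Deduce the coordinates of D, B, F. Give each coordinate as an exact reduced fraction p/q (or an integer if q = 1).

B = (-18, 4)
D = (-145/34, -33/17)
F = (5/2, -9/2)

1. B_x = -18  [B is the reflection of C across G]
2. B_y = 4  [B is the reflection of C across G]
   → B = (-18, 4)
3. F_x = 5/2  [F is the midpoint of CE]
4. F_y = -9/2  [F is the midpoint of CE]
   → F = (5/2, -9/2)
5. D_x = -145/34  [DE · BA = 1075/17 ∩ BG · CD = -5427/34]
6. D_y = -33/17  [DE · BA = 1075/17 ∩ BG · CD = -5427/34]
   → D = (-145/34, -33/17)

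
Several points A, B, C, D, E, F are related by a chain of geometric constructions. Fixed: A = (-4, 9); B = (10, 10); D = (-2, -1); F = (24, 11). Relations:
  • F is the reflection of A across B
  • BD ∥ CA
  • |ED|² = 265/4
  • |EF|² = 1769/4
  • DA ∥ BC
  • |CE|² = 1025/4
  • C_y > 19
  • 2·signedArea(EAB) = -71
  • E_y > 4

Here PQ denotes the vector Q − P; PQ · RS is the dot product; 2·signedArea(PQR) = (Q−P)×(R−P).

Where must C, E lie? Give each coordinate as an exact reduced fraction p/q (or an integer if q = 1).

C = (8, 20)
E = (4, 9/2)

1. C_x = 8  [BD ∥ CA ∩ DA ∥ BC]
2. C_y = 20  [BD ∥ CA ∩ DA ∥ BC]
   → C = (8, 20)
3. E_x = 4  [line -1·x + 14·y + -59 = 0 ∩ |ED|² = 265/4]
4. E_y = 9/2  [line -1·x + 14·y + -59 = 0 ∩ |ED|² = 265/4]
   → E = (4, 9/2)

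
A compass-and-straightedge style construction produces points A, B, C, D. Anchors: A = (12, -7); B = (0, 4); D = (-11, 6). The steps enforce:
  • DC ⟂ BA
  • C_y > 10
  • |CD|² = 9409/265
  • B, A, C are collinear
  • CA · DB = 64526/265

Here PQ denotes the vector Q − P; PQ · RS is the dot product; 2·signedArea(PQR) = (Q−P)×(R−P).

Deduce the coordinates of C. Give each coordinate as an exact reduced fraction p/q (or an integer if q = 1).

C = (-1848/265, 2754/265)

1. C_x = -1848/265  [B, A, C are collinear ∩ DC ⟂ BA]
2. C_y = 2754/265  [B, A, C are collinear ∩ DC ⟂ BA]
   → C = (-1848/265, 2754/265)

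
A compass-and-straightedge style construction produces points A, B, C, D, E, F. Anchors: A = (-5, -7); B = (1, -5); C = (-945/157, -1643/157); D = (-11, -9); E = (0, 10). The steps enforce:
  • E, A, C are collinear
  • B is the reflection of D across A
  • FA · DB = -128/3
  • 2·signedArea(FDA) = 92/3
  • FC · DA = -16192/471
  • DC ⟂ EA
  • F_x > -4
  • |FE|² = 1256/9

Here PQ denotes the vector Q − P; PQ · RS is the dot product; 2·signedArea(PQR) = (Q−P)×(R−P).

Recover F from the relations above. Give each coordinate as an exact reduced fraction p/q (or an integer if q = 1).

1. F_x = -10/3  [FC · DA = -16192/471 ∩ 2·signedArea(FDA) = 92/3]
2. F_y = -4/3  [FC · DA = -16192/471 ∩ 2·signedArea(FDA) = 92/3]
   → F = (-10/3, -4/3)

F = (-10/3, -4/3)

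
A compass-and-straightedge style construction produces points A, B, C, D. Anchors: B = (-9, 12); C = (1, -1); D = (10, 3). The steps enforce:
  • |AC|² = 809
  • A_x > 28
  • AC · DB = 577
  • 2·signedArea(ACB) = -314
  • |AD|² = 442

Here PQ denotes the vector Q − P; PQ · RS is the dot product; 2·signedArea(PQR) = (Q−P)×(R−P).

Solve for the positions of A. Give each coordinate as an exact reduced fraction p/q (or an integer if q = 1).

1. A_x = 29  [AC · DB = 577 ∩ 2·signedArea(ACB) = -314]
2. A_y = -6  [AC · DB = 577 ∩ 2·signedArea(ACB) = -314]
   → A = (29, -6)

A = (29, -6)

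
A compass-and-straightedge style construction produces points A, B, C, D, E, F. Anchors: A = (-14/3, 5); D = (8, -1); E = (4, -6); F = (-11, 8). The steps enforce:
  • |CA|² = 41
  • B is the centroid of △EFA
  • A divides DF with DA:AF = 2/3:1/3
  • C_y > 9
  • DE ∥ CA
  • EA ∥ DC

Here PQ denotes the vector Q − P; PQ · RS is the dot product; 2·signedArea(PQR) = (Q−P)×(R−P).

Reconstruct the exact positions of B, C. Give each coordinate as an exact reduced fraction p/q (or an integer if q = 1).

1. B_x = -35/9  [B is the centroid of △EFA]
2. B_y = 7/3  [B is the centroid of △EFA]
   → B = (-35/9, 7/3)
3. C_x = -2/3  [DE ∥ CA ∩ EA ∥ DC]
4. C_y = 10  [DE ∥ CA ∩ EA ∥ DC]
   → C = (-2/3, 10)

B = (-35/9, 7/3)
C = (-2/3, 10)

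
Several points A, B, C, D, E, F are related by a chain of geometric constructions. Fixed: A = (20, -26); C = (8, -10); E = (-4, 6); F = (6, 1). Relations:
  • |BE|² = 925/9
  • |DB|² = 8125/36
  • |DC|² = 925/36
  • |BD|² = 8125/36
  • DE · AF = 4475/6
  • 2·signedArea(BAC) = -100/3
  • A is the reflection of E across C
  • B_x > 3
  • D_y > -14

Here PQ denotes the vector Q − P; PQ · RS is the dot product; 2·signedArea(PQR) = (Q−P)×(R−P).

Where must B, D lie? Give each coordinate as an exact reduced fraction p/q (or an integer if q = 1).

B = (10/3, -1)
D = (35/3, -27/2)

1. B_x = 10/3  [line -16·x + -12·y + 124/3 = 0 ∩ |BE|² = 925/9]
2. B_y = -1  [line -16·x + -12·y + 124/3 = 0 ∩ |BE|² = 925/9]
   → B = (10/3, -1)
3. D_x = 35/3  [line 14·x + -27·y + -3167/6 = 0 ∩ |DB|² = 8125/36]
4. D_y = -27/2  [line 14·x + -27·y + -3167/6 = 0 ∩ |DB|² = 8125/36]
   → D = (35/3, -27/2)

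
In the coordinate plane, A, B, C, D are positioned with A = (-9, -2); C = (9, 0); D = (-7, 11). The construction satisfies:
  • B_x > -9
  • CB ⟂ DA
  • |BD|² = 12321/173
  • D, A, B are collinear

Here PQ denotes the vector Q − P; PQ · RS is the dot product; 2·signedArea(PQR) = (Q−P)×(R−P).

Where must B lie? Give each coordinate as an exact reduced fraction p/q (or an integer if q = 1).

1. B_x = -1433/173  [D, A, B are collinear ∩ CB ⟂ DA]
2. B_y = 460/173  [D, A, B are collinear ∩ CB ⟂ DA]
   → B = (-1433/173, 460/173)

B = (-1433/173, 460/173)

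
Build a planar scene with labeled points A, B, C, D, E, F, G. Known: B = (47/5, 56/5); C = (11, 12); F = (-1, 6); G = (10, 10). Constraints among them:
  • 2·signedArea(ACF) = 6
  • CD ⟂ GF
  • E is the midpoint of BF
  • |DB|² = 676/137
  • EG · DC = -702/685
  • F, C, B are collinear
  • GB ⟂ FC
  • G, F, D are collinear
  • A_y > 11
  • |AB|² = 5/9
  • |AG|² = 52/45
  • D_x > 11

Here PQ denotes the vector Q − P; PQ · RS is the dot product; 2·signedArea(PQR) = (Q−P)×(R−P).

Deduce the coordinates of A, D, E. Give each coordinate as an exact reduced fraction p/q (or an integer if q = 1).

A = (152/15, 166/15)
D = (1579/137, 1446/137)
E = (21/5, 43/5)

1. A_x = 152/15  [line 6·x + -12·y + 72 = 0 ∩ |AG|² = 52/45]
2. A_y = 166/15  [line 6·x + -12·y + 72 = 0 ∩ |AG|² = 52/45]
   → A = (152/15, 166/15)
3. D_x = 1579/137  [G, F, D are collinear ∩ CD ⟂ GF]
4. D_y = 1446/137  [G, F, D are collinear ∩ CD ⟂ GF]
   → D = (1579/137, 1446/137)
5. E_x = 21/5  [E is the midpoint of BF]
6. E_y = 43/5  [E is the midpoint of BF]
   → E = (21/5, 43/5)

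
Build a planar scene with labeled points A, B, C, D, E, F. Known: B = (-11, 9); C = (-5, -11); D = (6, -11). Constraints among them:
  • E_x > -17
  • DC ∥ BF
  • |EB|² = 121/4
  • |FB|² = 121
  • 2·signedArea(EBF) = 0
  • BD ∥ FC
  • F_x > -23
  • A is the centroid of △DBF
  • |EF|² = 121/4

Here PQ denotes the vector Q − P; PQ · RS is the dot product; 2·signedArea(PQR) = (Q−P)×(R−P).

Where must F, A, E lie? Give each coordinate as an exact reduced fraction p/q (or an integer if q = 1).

A = (-9, 7/3)
E = (-33/2, 9)
F = (-22, 9)

1. F_x = -22  [BD ∥ FC ∩ DC ∥ BF]
2. F_y = 9  [BD ∥ FC ∩ DC ∥ BF]
   → F = (-22, 9)
3. A_x = -9  [A is the centroid of △DBF]
4. A_y = 7/3  [A is the centroid of △DBF]
   → A = (-9, 7/3)
5. E_y = 9  [2·signedArea(EBF) = 0]
6. E_x = -33/2  [|EF|² = 121/4]
   → E = (-33/2, 9)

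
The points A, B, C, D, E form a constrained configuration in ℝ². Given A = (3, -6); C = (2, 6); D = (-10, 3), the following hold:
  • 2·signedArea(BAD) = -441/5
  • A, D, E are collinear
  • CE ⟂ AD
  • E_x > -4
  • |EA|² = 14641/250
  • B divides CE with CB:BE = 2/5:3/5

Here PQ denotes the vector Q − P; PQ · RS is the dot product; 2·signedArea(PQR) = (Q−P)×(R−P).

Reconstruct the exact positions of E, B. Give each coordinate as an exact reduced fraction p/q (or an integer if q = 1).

1. E_x = -823/250  [A, D, E are collinear ∩ CE ⟂ AD]
2. E_y = -411/250  [A, D, E are collinear ∩ CE ⟂ AD]
   → E = (-823/250, -411/250)
3. B_x = -73/625  [B divides CE with CB:BE = 2/5:3/5]
4. B_y = 1839/625  [B divides CE with CB:BE = 2/5:3/5]
   → B = (-73/625, 1839/625)

B = (-73/625, 1839/625)
E = (-823/250, -411/250)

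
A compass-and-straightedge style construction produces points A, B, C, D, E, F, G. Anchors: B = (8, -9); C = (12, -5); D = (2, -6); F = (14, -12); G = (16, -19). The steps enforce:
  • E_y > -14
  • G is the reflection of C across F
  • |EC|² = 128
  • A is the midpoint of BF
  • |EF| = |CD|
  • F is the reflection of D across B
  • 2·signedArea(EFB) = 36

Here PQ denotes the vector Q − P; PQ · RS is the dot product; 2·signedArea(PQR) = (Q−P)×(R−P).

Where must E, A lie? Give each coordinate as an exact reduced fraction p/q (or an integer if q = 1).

1. E_x = 4  [line -3·x + -6·y + -66 = 0 ∩ |EC|² = 128]
2. E_y = -13  [line -3·x + -6·y + -66 = 0 ∩ |EC|² = 128]
   → E = (4, -13)
3. A_x = 11  [A is the midpoint of BF]
4. A_y = -21/2  [A is the midpoint of BF]
   → A = (11, -21/2)

A = (11, -21/2)
E = (4, -13)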